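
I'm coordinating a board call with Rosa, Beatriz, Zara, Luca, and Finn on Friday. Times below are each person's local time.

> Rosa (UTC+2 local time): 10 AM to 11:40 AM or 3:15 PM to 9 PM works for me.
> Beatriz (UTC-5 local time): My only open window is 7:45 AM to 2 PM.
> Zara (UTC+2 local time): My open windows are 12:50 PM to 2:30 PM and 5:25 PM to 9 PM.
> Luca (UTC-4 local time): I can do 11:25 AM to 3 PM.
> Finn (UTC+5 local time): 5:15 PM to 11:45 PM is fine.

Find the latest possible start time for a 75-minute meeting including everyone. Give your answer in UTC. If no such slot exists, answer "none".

17:30

Rosa in UTC: 08:00-09:40, 13:15-19:00 (subtract 2h to convert from UTC+2).
Beatriz in UTC: 12:45-19:00 (add 5h to convert from UTC-5).
Zara in UTC: 10:50-12:30, 15:25-19:00 (subtract 2h to convert from UTC+2).
Luca in UTC: 15:25-19:00 (add 4h to convert from UTC-4).
Finn in UTC: 12:15-18:45 (subtract 5h to convert from UTC+5).
Rosa ∩ Beatriz: 13:15-19:00.
Rosa ∩ Beatriz ∩ Zara: 15:25-19:00.
Rosa ∩ Beatriz ∩ Zara ∩ Luca: 15:25-19:00.
Rosa ∩ Beatriz ∩ Zara ∩ Luca ∩ Finn: 15:25-18:45.
Those are the intersection windows.
The last common window of at least 75 minutes is 15:25-18:45; a 75-minute meeting can start as late as 17:30 and still end by 18:45.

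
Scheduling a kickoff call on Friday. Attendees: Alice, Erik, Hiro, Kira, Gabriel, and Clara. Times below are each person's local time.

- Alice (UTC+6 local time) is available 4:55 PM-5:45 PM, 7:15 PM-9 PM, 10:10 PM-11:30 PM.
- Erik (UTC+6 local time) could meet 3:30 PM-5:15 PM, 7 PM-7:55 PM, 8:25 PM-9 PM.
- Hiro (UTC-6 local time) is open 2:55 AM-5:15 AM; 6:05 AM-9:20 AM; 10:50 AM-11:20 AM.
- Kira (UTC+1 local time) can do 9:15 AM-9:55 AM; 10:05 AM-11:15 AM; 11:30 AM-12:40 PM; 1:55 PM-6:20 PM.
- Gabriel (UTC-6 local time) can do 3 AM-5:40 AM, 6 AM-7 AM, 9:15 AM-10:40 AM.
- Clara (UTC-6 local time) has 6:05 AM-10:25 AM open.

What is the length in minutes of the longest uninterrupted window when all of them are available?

0

Alice in UTC: 10:55-11:45, 13:15-15:00, 16:10-17:30 (subtract 6h to convert from UTC+6).
Erik in UTC: 09:30-11:15, 13:00-13:55, 14:25-15:00 (subtract 6h to convert from UTC+6).
Hiro in UTC: 08:55-11:15, 12:05-15:20, 16:50-17:20 (add 6h to convert from UTC-6).
Kira in UTC: 08:15-08:55, 09:05-10:15, 10:30-11:40, 12:55-17:20 (subtract 1h to convert from UTC+1).
Gabriel in UTC: 09:00-11:40, 12:00-13:00, 15:15-16:40 (add 6h to convert from UTC-6).
Clara in UTC: 12:05-16:25 (add 6h to convert from UTC-6).
Alice ∩ Erik: 10:55-11:15, 13:15-13:55, 14:25-15:00.
Alice ∩ Erik ∩ Hiro: 10:55-11:15, 13:15-13:55, 14:25-15:00.
Alice ∩ Erik ∩ Hiro ∩ Kira: 10:55-11:15, 13:15-13:55, 14:25-15:00.
Alice ∩ Erik ∩ Hiro ∩ Kira ∩ Gabriel: 10:55-11:15.
Alice ∩ Erik ∩ Hiro ∩ Kira ∩ Gabriel ∩ Clara: ∅.
There is no time when everyone is free.
No common window exists, so the longest block is 0 minutes.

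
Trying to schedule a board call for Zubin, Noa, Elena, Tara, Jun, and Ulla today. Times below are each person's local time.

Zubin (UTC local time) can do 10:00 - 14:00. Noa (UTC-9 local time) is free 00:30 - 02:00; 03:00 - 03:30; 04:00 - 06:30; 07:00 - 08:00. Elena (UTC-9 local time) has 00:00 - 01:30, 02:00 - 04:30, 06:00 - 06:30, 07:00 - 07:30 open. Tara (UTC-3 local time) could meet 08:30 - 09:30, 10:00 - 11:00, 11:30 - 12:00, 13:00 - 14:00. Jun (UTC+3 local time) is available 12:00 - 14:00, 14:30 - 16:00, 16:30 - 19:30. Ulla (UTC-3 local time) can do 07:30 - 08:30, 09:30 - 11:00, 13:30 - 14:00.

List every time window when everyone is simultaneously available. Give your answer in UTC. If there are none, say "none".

none

Zubin in UTC: 10:00-14:00.
Noa in UTC: 09:30-11:00, 12:00-12:30, 13:00-15:30, 16:00-17:00 (add 9h to convert from UTC-9).
Elena in UTC: 09:00-10:30, 11:00-13:30, 15:00-15:30, 16:00-16:30 (add 9h to convert from UTC-9).
Tara in UTC: 11:30-12:30, 13:00-14:00, 14:30-15:00, 16:00-17:00 (add 3h to convert from UTC-3).
Jun in UTC: 09:00-11:00, 11:30-13:00, 13:30-16:30 (subtract 3h to convert from UTC+3).
Ulla in UTC: 10:30-11:30, 12:30-14:00, 16:30-17:00 (add 3h to convert from UTC-3).
Zubin ∩ Noa: 10:00-11:00, 12:00-12:30, 13:00-14:00.
Zubin ∩ Noa ∩ Elena: 10:00-10:30, 12:00-12:30, 13:00-13:30.
Zubin ∩ Noa ∩ Elena ∩ Tara: 12:00-12:30, 13:00-13:30.
Zubin ∩ Noa ∩ Elena ∩ Tara ∩ Jun: 12:00-12:30.
Zubin ∩ Noa ∩ Elena ∩ Tara ∩ Jun ∩ Ulla: ∅.
There is no time when everyone is free.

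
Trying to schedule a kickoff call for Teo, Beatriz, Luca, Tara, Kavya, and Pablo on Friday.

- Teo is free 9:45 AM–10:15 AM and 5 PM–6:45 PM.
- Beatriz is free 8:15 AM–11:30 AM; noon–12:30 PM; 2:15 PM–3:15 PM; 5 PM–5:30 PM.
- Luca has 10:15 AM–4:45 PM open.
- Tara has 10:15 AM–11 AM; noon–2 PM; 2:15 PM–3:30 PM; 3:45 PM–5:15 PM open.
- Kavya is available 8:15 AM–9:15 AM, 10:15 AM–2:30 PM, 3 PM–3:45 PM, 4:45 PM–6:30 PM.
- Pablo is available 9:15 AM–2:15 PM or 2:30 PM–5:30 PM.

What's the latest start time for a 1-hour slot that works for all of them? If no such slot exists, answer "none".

none

Teo ∩ Beatriz: 09:45-10:15, 17:00-17:30.
Teo ∩ Beatriz ∩ Luca: ∅.
Teo ∩ Beatriz ∩ Luca ∩ Tara: ∅.
Teo ∩ Beatriz ∩ Luca ∩ Tara ∩ Kavya: ∅.
Teo ∩ Beatriz ∩ Luca ∩ Tara ∩ Kavya ∩ Pablo: ∅.
There is no time when everyone is free.
No common window is at least 60 minutes long.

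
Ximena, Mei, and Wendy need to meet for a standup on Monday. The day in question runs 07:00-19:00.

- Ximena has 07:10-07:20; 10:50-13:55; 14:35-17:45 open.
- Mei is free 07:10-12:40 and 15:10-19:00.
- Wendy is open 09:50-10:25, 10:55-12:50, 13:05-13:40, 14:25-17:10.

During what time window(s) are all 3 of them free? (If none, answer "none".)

10:55-12:40, 15:10-17:10

Ximena ∩ Mei: 07:10-07:20, 10:50-12:40, 15:10-17:45.
Ximena ∩ Mei ∩ Wendy: 10:55-12:40, 15:10-17:10.
Those are the intersection windows.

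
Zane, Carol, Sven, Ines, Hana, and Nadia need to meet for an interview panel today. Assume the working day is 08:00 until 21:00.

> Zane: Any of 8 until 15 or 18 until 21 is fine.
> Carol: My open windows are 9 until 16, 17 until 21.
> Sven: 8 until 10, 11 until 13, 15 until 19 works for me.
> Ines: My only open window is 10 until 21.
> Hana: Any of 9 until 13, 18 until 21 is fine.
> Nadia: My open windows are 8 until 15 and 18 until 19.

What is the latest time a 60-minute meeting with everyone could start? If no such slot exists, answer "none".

Zane ∩ Carol: 09:00-15:00, 18:00-21:00.
Zane ∩ Carol ∩ Sven: 09:00-10:00, 11:00-13:00, 18:00-19:00.
Zane ∩ Carol ∩ Sven ∩ Ines: 11:00-13:00, 18:00-19:00.
Zane ∩ Carol ∩ Sven ∩ Ines ∩ Hana: 11:00-13:00, 18:00-19:00.
Zane ∩ Carol ∩ Sven ∩ Ines ∩ Hana ∩ Nadia: 11:00-13:00, 18:00-19:00.
The last common window of at least 60 minutes is 18:00-19:00; a 60-minute meeting can start as late as 18:00 and still end by 19:00.

18:00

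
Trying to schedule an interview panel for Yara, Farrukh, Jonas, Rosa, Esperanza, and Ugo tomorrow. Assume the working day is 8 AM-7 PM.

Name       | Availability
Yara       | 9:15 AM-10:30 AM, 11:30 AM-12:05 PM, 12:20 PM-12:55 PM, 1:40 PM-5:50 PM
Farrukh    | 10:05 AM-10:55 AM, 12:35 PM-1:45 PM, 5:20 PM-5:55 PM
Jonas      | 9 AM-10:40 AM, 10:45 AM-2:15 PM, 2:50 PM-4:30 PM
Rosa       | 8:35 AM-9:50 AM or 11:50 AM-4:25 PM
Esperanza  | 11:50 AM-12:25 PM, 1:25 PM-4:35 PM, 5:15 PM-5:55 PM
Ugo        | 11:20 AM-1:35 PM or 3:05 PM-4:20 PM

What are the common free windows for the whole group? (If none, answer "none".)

none

Yara ∩ Farrukh: 10:05-10:30, 12:35-12:55, 13:40-13:45, 17:20-17:50.
Yara ∩ Farrukh ∩ Jonas: 10:05-10:30, 12:35-12:55, 13:40-13:45.
Yara ∩ Farrukh ∩ Jonas ∩ Rosa: 12:35-12:55, 13:40-13:45.
Yara ∩ Farrukh ∩ Jonas ∩ Rosa ∩ Esperanza: 13:40-13:45.
Yara ∩ Farrukh ∩ Jonas ∩ Rosa ∩ Esperanza ∩ Ugo: ∅.
There is no time when everyone is free.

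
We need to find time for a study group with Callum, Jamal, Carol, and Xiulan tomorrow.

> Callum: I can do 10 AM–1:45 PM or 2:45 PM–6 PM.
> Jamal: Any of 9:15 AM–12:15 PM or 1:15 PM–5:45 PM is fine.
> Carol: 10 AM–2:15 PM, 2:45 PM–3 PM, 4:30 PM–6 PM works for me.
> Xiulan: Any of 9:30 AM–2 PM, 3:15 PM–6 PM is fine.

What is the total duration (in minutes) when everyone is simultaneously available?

Callum ∩ Jamal: 10:00-12:15, 13:15-13:45, 14:45-17:45.
Callum ∩ Jamal ∩ Carol: 10:00-12:15, 13:15-13:45, 14:45-15:00, 16:30-17:45.
Callum ∩ Jamal ∩ Carol ∩ Xiulan: 10:00-12:15, 13:15-13:45, 16:30-17:45.
Summing the common windows: 135 + 30 + 75 = 240 minutes.

240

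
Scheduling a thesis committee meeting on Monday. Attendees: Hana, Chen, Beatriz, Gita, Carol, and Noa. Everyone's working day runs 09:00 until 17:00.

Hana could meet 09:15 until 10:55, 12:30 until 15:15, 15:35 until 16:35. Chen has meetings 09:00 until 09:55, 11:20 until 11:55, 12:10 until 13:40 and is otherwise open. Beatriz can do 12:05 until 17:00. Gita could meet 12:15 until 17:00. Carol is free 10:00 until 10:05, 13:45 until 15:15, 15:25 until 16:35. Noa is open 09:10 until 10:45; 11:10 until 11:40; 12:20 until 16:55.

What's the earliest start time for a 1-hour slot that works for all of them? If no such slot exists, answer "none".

Hana free: 09:15-10:55, 12:30-15:15, 15:35-16:35.
Chen free: 09:55-11:20, 11:55-12:10, 13:40-17:00 (invert busy blocks within the working day).
Beatriz free: 12:05-17:00.
Gita free: 12:15-17:00.
Carol free: 10:00-10:05, 13:45-15:15, 15:25-16:35.
Noa free: 09:10-10:45, 11:10-11:40, 12:20-16:55.
Hana ∩ Chen: 09:55-10:55, 13:40-15:15, 15:35-16:35.
Hana ∩ Chen ∩ Beatriz: 13:40-15:15, 15:35-16:35.
Hana ∩ Chen ∩ Beatriz ∩ Gita: 13:40-15:15, 15:35-16:35.
Hana ∩ Chen ∩ Beatriz ∩ Gita ∩ Carol: 13:45-15:15, 15:35-16:35.
Hana ∩ Chen ∩ Beatriz ∩ Gita ∩ Carol ∩ Noa: 13:45-15:15, 15:35-16:35.
Those are the intersection windows.
The first common window of at least 60 minutes is 13:45-15:15, so the earliest start is 13:45.

13:45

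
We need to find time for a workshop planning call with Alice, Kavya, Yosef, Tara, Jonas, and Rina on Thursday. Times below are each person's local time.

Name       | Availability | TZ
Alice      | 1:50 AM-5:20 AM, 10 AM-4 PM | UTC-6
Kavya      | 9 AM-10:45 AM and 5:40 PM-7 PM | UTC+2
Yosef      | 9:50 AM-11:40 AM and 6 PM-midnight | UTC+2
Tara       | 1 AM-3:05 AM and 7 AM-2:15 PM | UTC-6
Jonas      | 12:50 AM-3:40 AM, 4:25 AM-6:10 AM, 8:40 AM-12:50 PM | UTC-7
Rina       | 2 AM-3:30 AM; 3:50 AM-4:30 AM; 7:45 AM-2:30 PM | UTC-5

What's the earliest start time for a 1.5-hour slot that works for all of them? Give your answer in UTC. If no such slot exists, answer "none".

none

Alice in UTC: 07:50-11:20, 16:00-22:00 (add 6h to convert from UTC-6).
Kavya in UTC: 07:00-08:45, 15:40-17:00 (subtract 2h to convert from UTC+2).
Yosef in UTC: 07:50-09:40, 16:00-22:00 (subtract 2h to convert from UTC+2).
Tara in UTC: 07:00-09:05, 13:00-20:15 (add 6h to convert from UTC-6).
Jonas in UTC: 07:50-10:40, 11:25-13:10, 15:40-19:50 (add 7h to convert from UTC-7).
Rina in UTC: 07:00-08:30, 08:50-09:30, 12:45-19:30 (add 5h to convert from UTC-5).
Alice ∩ Kavya: 07:50-08:45, 16:00-17:00.
Alice ∩ Kavya ∩ Yosef: 07:50-08:45, 16:00-17:00.
Alice ∩ Kavya ∩ Yosef ∩ Tara: 07:50-08:45, 16:00-17:00.
Alice ∩ Kavya ∩ Yosef ∩ Tara ∩ Jonas: 07:50-08:45, 16:00-17:00.
Alice ∩ Kavya ∩ Yosef ∩ Tara ∩ Jonas ∩ Rina: 07:50-08:30, 16:00-17:00.
No common window is at least 90 minutes long.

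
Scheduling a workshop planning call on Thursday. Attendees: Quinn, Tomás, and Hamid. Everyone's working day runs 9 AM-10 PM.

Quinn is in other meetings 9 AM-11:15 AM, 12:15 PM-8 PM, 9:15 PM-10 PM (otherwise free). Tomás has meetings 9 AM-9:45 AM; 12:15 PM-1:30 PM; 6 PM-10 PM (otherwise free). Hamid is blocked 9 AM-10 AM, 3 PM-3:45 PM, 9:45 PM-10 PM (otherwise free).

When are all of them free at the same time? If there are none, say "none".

Quinn free: 11:15-12:15, 20:00-21:15 (invert busy blocks within the working day).
Tomás free: 09:45-12:15, 13:30-18:00 (invert busy blocks within the working day).
Hamid free: 10:00-15:00, 15:45-21:45 (invert busy blocks within the working day).
Quinn ∩ Tomás: 11:15-12:15.
Quinn ∩ Tomás ∩ Hamid: 11:15-12:15.

11:15-12:15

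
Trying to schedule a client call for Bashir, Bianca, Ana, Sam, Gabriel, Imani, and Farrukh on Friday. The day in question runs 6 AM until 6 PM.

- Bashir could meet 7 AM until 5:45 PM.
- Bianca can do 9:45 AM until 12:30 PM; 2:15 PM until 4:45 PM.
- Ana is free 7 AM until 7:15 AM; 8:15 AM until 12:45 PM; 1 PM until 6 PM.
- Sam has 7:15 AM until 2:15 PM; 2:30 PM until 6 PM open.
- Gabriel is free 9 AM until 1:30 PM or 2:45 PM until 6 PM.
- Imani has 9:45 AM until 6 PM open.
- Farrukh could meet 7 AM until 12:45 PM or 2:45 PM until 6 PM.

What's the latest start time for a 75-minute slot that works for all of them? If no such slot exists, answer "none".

15:30

Bashir ∩ Bianca: 09:45-12:30, 14:15-16:45.
Bashir ∩ Bianca ∩ Ana: 09:45-12:30, 14:15-16:45.
Bashir ∩ Bianca ∩ Ana ∩ Sam: 09:45-12:30, 14:30-16:45.
Bashir ∩ Bianca ∩ Ana ∩ Sam ∩ Gabriel: 09:45-12:30, 14:45-16:45.
Bashir ∩ Bianca ∩ Ana ∩ Sam ∩ Gabriel ∩ Imani: 09:45-12:30, 14:45-16:45.
Bashir ∩ Bianca ∩ Ana ∩ Sam ∩ Gabriel ∩ Imani ∩ Farrukh: 09:45-12:30, 14:45-16:45.
Those are the intersection windows.
The last common window of at least 75 minutes is 14:45-16:45; a 75-minute meeting can start as late as 15:30 and still end by 16:45.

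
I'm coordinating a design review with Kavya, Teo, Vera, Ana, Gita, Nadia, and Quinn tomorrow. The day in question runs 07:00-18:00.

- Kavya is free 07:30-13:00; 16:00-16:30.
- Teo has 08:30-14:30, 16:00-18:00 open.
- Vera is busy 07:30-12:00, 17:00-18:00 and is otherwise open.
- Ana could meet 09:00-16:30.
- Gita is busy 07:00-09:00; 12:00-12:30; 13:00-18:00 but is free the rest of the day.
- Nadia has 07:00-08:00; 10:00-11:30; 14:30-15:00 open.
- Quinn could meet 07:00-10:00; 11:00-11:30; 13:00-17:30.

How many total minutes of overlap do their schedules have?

Kavya free: 07:30-13:00, 16:00-16:30.
Teo free: 08:30-14:30, 16:00-18:00.
Vera free: 07:00-07:30, 12:00-17:00 (invert busy blocks within the working day).
Ana free: 09:00-16:30.
Gita free: 09:00-12:00, 12:30-13:00 (invert busy blocks within the working day).
Nadia free: 07:00-08:00, 10:00-11:30, 14:30-15:00.
Quinn free: 07:00-10:00, 11:00-11:30, 13:00-17:30.
Kavya ∩ Teo: 08:30-13:00, 16:00-16:30.
Kavya ∩ Teo ∩ Vera: 12:00-13:00, 16:00-16:30.
Kavya ∩ Teo ∩ Vera ∩ Ana: 12:00-13:00, 16:00-16:30.
Kavya ∩ Teo ∩ Vera ∩ Ana ∩ Gita: 12:30-13:00.
Kavya ∩ Teo ∩ Vera ∩ Ana ∩ Gita ∩ Nadia: ∅.
Kavya ∩ Teo ∩ Vera ∩ Ana ∩ Gita ∩ Nadia ∩ Quinn: ∅.
There is no time when everyone is free.
There is no common window, so the total is 0 minutes.

0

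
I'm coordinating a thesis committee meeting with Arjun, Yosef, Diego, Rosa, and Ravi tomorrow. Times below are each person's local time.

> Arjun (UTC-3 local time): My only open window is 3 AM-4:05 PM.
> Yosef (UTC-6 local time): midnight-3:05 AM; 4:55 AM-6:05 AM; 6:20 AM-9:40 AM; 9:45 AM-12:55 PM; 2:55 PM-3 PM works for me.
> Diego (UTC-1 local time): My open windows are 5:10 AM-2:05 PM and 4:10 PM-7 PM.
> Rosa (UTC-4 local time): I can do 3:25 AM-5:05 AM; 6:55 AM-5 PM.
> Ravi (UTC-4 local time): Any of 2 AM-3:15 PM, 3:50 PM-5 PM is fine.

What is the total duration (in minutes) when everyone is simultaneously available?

Arjun in UTC: 06:00-19:05 (add 3h to convert from UTC-3).
Yosef in UTC: 06:00-09:05, 10:55-12:05, 12:20-15:40, 15:45-18:55, 20:55-21:00 (add 6h to convert from UTC-6).
Diego in UTC: 06:10-15:05, 17:10-20:00 (add 1h to convert from UTC-1).
Rosa in UTC: 07:25-09:05, 10:55-21:00 (add 4h to convert from UTC-4).
Ravi in UTC: 06:00-19:15, 19:50-21:00 (add 4h to convert from UTC-4).
Arjun ∩ Yosef: 06:00-09:05, 10:55-12:05, 12:20-15:40, 15:45-18:55.
Arjun ∩ Yosef ∩ Diego: 06:10-09:05, 10:55-12:05, 12:20-15:05, 17:10-18:55.
Arjun ∩ Yosef ∩ Diego ∩ Rosa: 07:25-09:05, 10:55-12:05, 12:20-15:05, 17:10-18:55.
Arjun ∩ Yosef ∩ Diego ∩ Rosa ∩ Ravi: 07:25-09:05, 10:55-12:05, 12:20-15:05, 17:10-18:55.
Summing the common windows: 100 + 70 + 165 + 105 = 440 minutes.

440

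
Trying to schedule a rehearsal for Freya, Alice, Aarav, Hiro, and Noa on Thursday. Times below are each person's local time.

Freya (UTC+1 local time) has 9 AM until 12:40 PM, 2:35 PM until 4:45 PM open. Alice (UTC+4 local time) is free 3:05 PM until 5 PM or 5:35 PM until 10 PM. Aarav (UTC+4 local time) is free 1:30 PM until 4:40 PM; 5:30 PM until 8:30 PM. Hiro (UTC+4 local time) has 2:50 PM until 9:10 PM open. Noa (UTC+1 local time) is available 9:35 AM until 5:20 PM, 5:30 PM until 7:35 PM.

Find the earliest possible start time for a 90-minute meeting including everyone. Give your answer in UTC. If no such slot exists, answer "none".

13:35

Freya in UTC: 08:00-11:40, 13:35-15:45 (subtract 1h to convert from UTC+1).
Alice in UTC: 11:05-13:00, 13:35-18:00 (subtract 4h to convert from UTC+4).
Aarav in UTC: 09:30-12:40, 13:30-16:30 (subtract 4h to convert from UTC+4).
Hiro in UTC: 10:50-17:10 (subtract 4h to convert from UTC+4).
Noa in UTC: 08:35-16:20, 16:30-18:35 (subtract 1h to convert from UTC+1).
Freya ∩ Alice: 11:05-11:40, 13:35-15:45.
Freya ∩ Alice ∩ Aarav: 11:05-11:40, 13:35-15:45.
Freya ∩ Alice ∩ Aarav ∩ Hiro: 11:05-11:40, 13:35-15:45.
Freya ∩ Alice ∩ Aarav ∩ Hiro ∩ Noa: 11:05-11:40, 13:35-15:45.
The first common window of at least 90 minutes is 13:35-15:45, so the earliest start is 13:35.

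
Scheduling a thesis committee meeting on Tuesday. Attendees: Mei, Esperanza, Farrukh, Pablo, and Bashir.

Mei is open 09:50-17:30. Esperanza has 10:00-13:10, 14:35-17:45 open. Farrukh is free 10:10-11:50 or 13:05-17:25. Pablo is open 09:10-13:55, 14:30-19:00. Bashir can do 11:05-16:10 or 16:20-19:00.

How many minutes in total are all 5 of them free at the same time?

210

Mei ∩ Esperanza: 10:00-13:10, 14:35-17:30.
Mei ∩ Esperanza ∩ Farrukh: 10:10-11:50, 13:05-13:10, 14:35-17:25.
Mei ∩ Esperanza ∩ Farrukh ∩ Pablo: 10:10-11:50, 13:05-13:10, 14:35-17:25.
Mei ∩ Esperanza ∩ Farrukh ∩ Pablo ∩ Bashir: 11:05-11:50, 13:05-13:10, 14:35-16:10, 16:20-17:25.
Summing the common windows: 45 + 5 + 95 + 65 = 210 minutes.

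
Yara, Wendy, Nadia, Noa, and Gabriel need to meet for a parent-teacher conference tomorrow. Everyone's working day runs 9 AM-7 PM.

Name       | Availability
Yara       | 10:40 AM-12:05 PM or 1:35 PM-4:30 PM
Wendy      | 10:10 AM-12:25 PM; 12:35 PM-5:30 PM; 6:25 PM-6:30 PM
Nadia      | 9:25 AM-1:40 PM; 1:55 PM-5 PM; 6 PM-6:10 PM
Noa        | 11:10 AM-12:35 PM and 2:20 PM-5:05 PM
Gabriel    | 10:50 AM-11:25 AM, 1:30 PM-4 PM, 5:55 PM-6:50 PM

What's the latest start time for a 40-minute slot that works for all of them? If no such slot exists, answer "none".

15:20

Yara ∩ Wendy: 10:40-12:05, 13:35-16:30.
Yara ∩ Wendy ∩ Nadia: 10:40-12:05, 13:35-13:40, 13:55-16:30.
Yara ∩ Wendy ∩ Nadia ∩ Noa: 11:10-12:05, 14:20-16:30.
Yara ∩ Wendy ∩ Nadia ∩ Noa ∩ Gabriel: 11:10-11:25, 14:20-16:00.
Those are the intersection windows.
The last common window of at least 40 minutes is 14:20-16:00; a 40-minute meeting can start as late as 15:20 and still end by 16:00.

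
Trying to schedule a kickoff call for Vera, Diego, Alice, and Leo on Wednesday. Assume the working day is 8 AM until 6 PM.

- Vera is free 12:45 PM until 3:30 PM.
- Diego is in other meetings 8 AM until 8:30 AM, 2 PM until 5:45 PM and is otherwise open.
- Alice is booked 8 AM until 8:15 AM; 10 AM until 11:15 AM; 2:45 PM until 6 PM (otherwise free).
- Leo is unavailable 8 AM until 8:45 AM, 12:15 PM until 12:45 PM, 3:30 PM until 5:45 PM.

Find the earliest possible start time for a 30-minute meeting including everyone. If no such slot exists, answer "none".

Vera free: 12:45-15:30.
Diego free: 08:30-14:00, 17:45-18:00 (invert busy blocks within the working day).
Alice free: 08:15-10:00, 11:15-14:45 (invert busy blocks within the working day).
Leo free: 08:45-12:15, 12:45-15:30, 17:45-18:00 (invert busy blocks within the working day).
Vera ∩ Diego: 12:45-14:00.
Vera ∩ Diego ∩ Alice: 12:45-14:00.
Vera ∩ Diego ∩ Alice ∩ Leo: 12:45-14:00.
The first common window of at least 30 minutes is 12:45-14:00, so the earliest start is 12:45.

12:45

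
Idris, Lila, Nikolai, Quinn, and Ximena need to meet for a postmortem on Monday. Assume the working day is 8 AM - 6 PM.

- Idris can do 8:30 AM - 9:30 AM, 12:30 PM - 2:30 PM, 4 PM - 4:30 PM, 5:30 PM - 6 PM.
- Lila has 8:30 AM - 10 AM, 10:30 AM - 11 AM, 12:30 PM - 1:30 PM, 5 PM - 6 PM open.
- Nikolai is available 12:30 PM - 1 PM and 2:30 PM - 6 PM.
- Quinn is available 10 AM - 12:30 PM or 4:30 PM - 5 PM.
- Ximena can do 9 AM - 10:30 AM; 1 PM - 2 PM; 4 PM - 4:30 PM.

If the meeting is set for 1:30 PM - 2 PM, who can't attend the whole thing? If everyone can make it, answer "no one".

Idris: free for 13:30-14:00. Lila: not fully free for 13:30-14:00. Nikolai: not fully free for 13:30-14:00. Quinn: not fully free for 13:30-14:00. Ximena: free for 13:30-14:00.

Lila, Nikolai, Quinn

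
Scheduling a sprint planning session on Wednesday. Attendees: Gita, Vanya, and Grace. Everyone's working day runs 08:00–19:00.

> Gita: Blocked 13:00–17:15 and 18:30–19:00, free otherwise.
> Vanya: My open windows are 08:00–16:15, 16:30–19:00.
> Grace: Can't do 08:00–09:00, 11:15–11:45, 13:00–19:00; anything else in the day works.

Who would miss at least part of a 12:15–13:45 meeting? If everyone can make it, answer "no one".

Gita free: 08:00-13:00, 17:15-18:30 (invert busy blocks within the working day).
Vanya free: 08:00-16:15, 16:30-19:00.
Grace free: 09:00-11:15, 11:45-13:00 (invert busy blocks within the working day).
Gita: not fully free for 12:15-13:45. Vanya: free for 12:15-13:45. Grace: not fully free for 12:15-13:45.

Gita, Grace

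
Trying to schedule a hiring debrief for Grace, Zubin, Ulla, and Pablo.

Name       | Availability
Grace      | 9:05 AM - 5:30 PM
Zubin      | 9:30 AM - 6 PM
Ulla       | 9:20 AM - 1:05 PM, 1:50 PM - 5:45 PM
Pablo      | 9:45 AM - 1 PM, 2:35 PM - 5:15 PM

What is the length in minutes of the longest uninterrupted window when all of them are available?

195

Grace ∩ Zubin: 09:30-17:30.
Grace ∩ Zubin ∩ Ulla: 09:30-13:05, 13:50-17:30.
Grace ∩ Zubin ∩ Ulla ∩ Pablo: 09:45-13:00, 14:35-17:15.
Those are the intersection windows.
The longest is 09:45-13:00 at 195 minutes.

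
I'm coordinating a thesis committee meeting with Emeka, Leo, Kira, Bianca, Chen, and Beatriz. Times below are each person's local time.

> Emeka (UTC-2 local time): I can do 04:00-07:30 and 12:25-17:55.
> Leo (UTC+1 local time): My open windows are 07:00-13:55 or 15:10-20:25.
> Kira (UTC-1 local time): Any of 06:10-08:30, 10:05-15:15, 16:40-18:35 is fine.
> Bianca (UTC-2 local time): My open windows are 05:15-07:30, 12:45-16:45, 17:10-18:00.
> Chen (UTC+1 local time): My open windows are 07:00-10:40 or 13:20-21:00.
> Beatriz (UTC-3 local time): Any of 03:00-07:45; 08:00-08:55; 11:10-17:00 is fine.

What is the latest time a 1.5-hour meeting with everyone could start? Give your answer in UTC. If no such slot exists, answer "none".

14:45

Emeka in UTC: 06:00-09:30, 14:25-19:55 (add 2h to convert from UTC-2).
Leo in UTC: 06:00-12:55, 14:10-19:25 (subtract 1h to convert from UTC+1).
Kira in UTC: 07:10-09:30, 11:05-16:15, 17:40-19:35 (add 1h to convert from UTC-1).
Bianca in UTC: 07:15-09:30, 14:45-18:45, 19:10-20:00 (add 2h to convert from UTC-2).
Chen in UTC: 06:00-09:40, 12:20-20:00 (subtract 1h to convert from UTC+1).
Beatriz in UTC: 06:00-10:45, 11:00-11:55, 14:10-20:00 (add 3h to convert from UTC-3).
Emeka ∩ Leo: 06:00-09:30, 14:25-19:25.
Emeka ∩ Leo ∩ Kira: 07:10-09:30, 14:25-16:15, 17:40-19:25.
Emeka ∩ Leo ∩ Kira ∩ Bianca: 07:15-09:30, 14:45-16:15, 17:40-18:45, 19:10-19:25.
Emeka ∩ Leo ∩ Kira ∩ Bianca ∩ Chen: 07:15-09:30, 14:45-16:15, 17:40-18:45, 19:10-19:25.
Emeka ∩ Leo ∩ Kira ∩ Bianca ∩ Chen ∩ Beatriz: 07:15-09:30, 14:45-16:15, 17:40-18:45, 19:10-19:25.
Those are the intersection windows.
The last common window of at least 90 minutes is 14:45-16:15; a 90-minute meeting can start as late as 14:45 and still end by 16:15.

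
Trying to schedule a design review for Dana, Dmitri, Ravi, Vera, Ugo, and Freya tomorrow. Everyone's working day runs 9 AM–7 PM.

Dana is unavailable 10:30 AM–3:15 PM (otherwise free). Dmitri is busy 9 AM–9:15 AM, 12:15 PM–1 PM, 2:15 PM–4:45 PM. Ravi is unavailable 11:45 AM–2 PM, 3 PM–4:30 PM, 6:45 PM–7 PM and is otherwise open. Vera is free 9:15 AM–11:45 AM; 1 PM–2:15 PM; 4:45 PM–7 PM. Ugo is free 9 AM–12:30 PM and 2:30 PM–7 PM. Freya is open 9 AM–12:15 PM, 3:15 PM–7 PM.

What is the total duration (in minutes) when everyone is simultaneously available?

195

Dana free: 09:00-10:30, 15:15-19:00 (invert busy blocks within the working day).
Dmitri free: 09:15-12:15, 13:00-14:15, 16:45-19:00 (invert busy blocks within the working day).
Ravi free: 09:00-11:45, 14:00-15:00, 16:30-18:45 (invert busy blocks within the working day).
Vera free: 09:15-11:45, 13:00-14:15, 16:45-19:00.
Ugo free: 09:00-12:30, 14:30-19:00.
Freya free: 09:00-12:15, 15:15-19:00.
Dana ∩ Dmitri: 09:15-10:30, 16:45-19:00.
Dana ∩ Dmitri ∩ Ravi: 09:15-10:30, 16:45-18:45.
Dana ∩ Dmitri ∩ Ravi ∩ Vera: 09:15-10:30, 16:45-18:45.
Dana ∩ Dmitri ∩ Ravi ∩ Vera ∩ Ugo: 09:15-10:30, 16:45-18:45.
Dana ∩ Dmitri ∩ Ravi ∩ Vera ∩ Ugo ∩ Freya: 09:15-10:30, 16:45-18:45.
So the common availability across everyone is 09:15-10:30, 16:45-18:45.
Summing the common windows: 75 + 120 = 195 minutes.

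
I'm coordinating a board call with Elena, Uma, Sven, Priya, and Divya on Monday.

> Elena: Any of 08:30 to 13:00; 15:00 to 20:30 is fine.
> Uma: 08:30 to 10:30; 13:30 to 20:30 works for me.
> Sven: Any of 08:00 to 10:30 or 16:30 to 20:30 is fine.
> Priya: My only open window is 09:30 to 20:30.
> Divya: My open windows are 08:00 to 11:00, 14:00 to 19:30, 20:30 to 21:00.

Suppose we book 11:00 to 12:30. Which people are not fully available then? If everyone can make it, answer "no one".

Elena: free for 11:00-12:30. Uma: not fully free for 11:00-12:30. Sven: not fully free for 11:00-12:30. Priya: free for 11:00-12:30. Divya: not fully free for 11:00-12:30.

Divya, Sven, Uma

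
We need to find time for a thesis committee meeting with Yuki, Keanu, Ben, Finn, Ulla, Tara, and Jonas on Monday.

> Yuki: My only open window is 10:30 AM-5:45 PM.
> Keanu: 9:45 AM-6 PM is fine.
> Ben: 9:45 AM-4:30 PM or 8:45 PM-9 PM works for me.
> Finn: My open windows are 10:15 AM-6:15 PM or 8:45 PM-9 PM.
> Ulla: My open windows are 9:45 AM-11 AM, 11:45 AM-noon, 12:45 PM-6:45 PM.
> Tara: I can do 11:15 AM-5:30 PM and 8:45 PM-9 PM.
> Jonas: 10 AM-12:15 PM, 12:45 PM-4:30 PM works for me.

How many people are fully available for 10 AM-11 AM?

Keanu, Ben, Ulla, and Jonas can make the full 10:00-11:00 slot — that's 4.

4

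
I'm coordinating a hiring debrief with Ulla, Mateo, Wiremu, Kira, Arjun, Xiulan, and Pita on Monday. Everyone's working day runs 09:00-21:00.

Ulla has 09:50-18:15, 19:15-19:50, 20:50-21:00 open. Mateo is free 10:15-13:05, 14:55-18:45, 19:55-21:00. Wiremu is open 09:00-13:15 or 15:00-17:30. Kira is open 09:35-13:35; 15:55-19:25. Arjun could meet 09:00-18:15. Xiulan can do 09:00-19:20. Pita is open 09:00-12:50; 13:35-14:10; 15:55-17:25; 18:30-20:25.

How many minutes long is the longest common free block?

155

Ulla ∩ Mateo: 10:15-13:05, 14:55-18:15, 20:50-21:00.
Ulla ∩ Mateo ∩ Wiremu: 10:15-13:05, 15:00-17:30.
Ulla ∩ Mateo ∩ Wiremu ∩ Kira: 10:15-13:05, 15:55-17:30.
Ulla ∩ Mateo ∩ Wiremu ∩ Kira ∩ Arjun: 10:15-13:05, 15:55-17:30.
Ulla ∩ Mateo ∩ Wiremu ∩ Kira ∩ Arjun ∩ Xiulan: 10:15-13:05, 15:55-17:30.
Ulla ∩ Mateo ∩ Wiremu ∩ Kira ∩ Arjun ∩ Xiulan ∩ Pita: 10:15-12:50, 15:55-17:25.
The longest is 10:15-12:50 at 155 minutes.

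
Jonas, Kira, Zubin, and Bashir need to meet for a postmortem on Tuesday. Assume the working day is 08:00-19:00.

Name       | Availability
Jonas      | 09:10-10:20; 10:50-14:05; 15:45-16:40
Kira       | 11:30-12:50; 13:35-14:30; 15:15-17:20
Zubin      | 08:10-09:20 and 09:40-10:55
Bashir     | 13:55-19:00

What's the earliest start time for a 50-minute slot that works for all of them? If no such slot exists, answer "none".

Jonas ∩ Kira: 11:30-12:50, 13:35-14:05, 15:45-16:40.
Jonas ∩ Kira ∩ Zubin: ∅.
Jonas ∩ Kira ∩ Zubin ∩ Bashir: ∅.
There is no time when everyone is free.
No common window is at least 50 minutes long.

none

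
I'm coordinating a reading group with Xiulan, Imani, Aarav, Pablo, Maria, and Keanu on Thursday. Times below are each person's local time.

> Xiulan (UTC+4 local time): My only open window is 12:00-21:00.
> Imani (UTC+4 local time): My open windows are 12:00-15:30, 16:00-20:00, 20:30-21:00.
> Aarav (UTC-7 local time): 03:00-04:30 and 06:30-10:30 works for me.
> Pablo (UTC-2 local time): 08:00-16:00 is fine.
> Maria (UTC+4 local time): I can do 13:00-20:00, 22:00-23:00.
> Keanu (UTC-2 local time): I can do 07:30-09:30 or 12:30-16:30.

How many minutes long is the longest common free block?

90

Xiulan in UTC: 08:00-17:00 (subtract 4h to convert from UTC+4).
Imani in UTC: 08:00-11:30, 12:00-16:00, 16:30-17:00 (subtract 4h to convert from UTC+4).
Aarav in UTC: 10:00-11:30, 13:30-17:30 (add 7h to convert from UTC-7).
Pablo in UTC: 10:00-18:00 (add 2h to convert from UTC-2).
Maria in UTC: 09:00-16:00, 18:00-19:00 (subtract 4h to convert from UTC+4).
Keanu in UTC: 09:30-11:30, 14:30-18:30 (add 2h to convert from UTC-2).
Xiulan ∩ Imani: 08:00-11:30, 12:00-16:00, 16:30-17:00.
Xiulan ∩ Imani ∩ Aarav: 10:00-11:30, 13:30-16:00, 16:30-17:00.
Xiulan ∩ Imani ∩ Aarav ∩ Pablo: 10:00-11:30, 13:30-16:00, 16:30-17:00.
Xiulan ∩ Imani ∩ Aarav ∩ Pablo ∩ Maria: 10:00-11:30, 13:30-16:00.
Xiulan ∩ Imani ∩ Aarav ∩ Pablo ∩ Maria ∩ Keanu: 10:00-11:30, 14:30-16:00.
The longest is 10:00-11:30 at 90 minutes.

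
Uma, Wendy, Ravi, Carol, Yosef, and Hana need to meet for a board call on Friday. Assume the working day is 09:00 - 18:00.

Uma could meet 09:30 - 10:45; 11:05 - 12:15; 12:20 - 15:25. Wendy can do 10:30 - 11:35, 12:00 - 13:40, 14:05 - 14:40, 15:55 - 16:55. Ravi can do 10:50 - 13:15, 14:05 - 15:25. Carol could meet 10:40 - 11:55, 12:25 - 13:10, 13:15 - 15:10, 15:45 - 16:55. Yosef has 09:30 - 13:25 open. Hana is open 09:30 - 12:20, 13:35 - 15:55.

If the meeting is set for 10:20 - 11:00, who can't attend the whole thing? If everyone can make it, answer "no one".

Uma: not fully free for 10:20-11:00. Wendy: not fully free for 10:20-11:00. Ravi: not fully free for 10:20-11:00. Carol: not fully free for 10:20-11:00. Yosef: free for 10:20-11:00. Hana: free for 10:20-11:00.

Carol, Ravi, Uma, Wendy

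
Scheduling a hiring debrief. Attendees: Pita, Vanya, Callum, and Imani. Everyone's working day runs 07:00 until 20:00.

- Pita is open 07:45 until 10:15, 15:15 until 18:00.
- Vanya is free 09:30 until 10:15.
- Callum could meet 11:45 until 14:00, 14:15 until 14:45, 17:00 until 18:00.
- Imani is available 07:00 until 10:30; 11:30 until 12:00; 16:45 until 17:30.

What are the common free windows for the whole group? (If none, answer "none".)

none

Pita ∩ Vanya: 09:30-10:15.
Pita ∩ Vanya ∩ Callum: ∅.
Pita ∩ Vanya ∩ Callum ∩ Imani: ∅.
There is no time when everyone is free.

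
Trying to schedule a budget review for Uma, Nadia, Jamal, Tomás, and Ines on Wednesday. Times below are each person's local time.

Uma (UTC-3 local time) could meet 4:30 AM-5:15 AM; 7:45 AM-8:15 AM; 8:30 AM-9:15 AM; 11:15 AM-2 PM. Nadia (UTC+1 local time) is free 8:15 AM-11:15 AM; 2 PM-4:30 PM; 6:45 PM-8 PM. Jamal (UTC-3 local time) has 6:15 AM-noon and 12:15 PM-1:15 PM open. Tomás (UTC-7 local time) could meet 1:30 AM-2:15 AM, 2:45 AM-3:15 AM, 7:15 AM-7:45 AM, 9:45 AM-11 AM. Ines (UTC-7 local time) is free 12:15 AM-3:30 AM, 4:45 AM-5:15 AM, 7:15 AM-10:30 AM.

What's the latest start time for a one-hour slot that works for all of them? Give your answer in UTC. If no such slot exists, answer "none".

none

Uma in UTC: 07:30-08:15, 10:45-11:15, 11:30-12:15, 14:15-17:00 (add 3h to convert from UTC-3).
Nadia in UTC: 07:15-10:15, 13:00-15:30, 17:45-19:00 (subtract 1h to convert from UTC+1).
Jamal in UTC: 09:15-15:00, 15:15-16:15 (add 3h to convert from UTC-3).
Tomás in UTC: 08:30-09:15, 09:45-10:15, 14:15-14:45, 16:45-18:00 (add 7h to convert from UTC-7).
Ines in UTC: 07:15-10:30, 11:45-12:15, 14:15-17:30 (add 7h to convert from UTC-7).
Uma ∩ Nadia: 07:30-08:15, 14:15-15:30.
Uma ∩ Nadia ∩ Jamal: 14:15-15:00, 15:15-15:30.
Uma ∩ Nadia ∩ Jamal ∩ Tomás: 14:15-14:45.
Uma ∩ Nadia ∩ Jamal ∩ Tomás ∩ Ines: 14:15-14:45.
No common window is at least 60 minutes long.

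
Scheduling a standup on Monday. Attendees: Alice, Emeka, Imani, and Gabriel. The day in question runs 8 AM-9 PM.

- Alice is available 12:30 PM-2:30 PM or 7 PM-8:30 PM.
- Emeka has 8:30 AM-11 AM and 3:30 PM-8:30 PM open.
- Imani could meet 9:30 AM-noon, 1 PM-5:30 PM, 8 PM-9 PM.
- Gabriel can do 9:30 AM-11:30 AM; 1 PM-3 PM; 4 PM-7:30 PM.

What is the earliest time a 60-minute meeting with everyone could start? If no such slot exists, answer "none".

Alice ∩ Emeka: 19:00-20:30.
Alice ∩ Emeka ∩ Imani: 20:00-20:30.
Alice ∩ Emeka ∩ Imani ∩ Gabriel: ∅.
There is no time when everyone is free.
No common window is at least 60 minutes long.

none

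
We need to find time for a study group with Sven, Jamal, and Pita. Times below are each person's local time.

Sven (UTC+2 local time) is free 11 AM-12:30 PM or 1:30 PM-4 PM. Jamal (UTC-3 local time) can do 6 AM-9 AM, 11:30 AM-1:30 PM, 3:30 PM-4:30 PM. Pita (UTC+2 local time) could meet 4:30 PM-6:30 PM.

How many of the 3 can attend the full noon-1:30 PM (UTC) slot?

1

Sven in UTC: 09:00-10:30, 11:30-14:00 (subtract 2h to convert from UTC+2).
Jamal in UTC: 09:00-12:00, 14:30-16:30, 18:30-19:30 (add 3h to convert from UTC-3).
Pita in UTC: 14:30-16:30 (subtract 2h to convert from UTC+2).
Sven can make the full 12:00-13:30 slot — that's 1.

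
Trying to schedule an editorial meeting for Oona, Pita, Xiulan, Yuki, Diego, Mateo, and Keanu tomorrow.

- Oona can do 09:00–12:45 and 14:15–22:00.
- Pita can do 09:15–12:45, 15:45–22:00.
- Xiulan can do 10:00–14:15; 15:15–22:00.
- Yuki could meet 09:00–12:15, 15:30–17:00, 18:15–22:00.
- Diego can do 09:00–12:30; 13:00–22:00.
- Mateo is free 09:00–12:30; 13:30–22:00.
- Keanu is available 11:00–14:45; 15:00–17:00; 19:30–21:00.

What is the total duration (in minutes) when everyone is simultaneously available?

240

Oona ∩ Pita: 09:15-12:45, 15:45-22:00.
Oona ∩ Pita ∩ Xiulan: 10:00-12:45, 15:45-22:00.
Oona ∩ Pita ∩ Xiulan ∩ Yuki: 10:00-12:15, 15:45-17:00, 18:15-22:00.
Oona ∩ Pita ∩ Xiulan ∩ Yuki ∩ Diego: 10:00-12:15, 15:45-17:00, 18:15-22:00.
Oona ∩ Pita ∩ Xiulan ∩ Yuki ∩ Diego ∩ Mateo: 10:00-12:15, 15:45-17:00, 18:15-22:00.
Oona ∩ Pita ∩ Xiulan ∩ Yuki ∩ Diego ∩ Mateo ∩ Keanu: 11:00-12:15, 15:45-17:00, 19:30-21:00.
Summing the common windows: 75 + 75 + 90 = 240 minutes.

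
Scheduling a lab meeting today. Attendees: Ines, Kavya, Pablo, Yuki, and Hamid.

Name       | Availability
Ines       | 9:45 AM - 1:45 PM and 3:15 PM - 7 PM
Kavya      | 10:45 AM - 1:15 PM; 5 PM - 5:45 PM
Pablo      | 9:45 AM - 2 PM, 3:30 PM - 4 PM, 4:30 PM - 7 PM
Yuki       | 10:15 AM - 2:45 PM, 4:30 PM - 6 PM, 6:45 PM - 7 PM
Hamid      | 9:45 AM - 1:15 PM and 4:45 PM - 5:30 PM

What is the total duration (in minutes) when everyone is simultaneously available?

Ines ∩ Kavya: 10:45-13:15, 17:00-17:45.
Ines ∩ Kavya ∩ Pablo: 10:45-13:15, 17:00-17:45.
Ines ∩ Kavya ∩ Pablo ∩ Yuki: 10:45-13:15, 17:00-17:45.
Ines ∩ Kavya ∩ Pablo ∩ Yuki ∩ Hamid: 10:45-13:15, 17:00-17:30.
Summing the common windows: 150 + 30 = 180 minutes.

180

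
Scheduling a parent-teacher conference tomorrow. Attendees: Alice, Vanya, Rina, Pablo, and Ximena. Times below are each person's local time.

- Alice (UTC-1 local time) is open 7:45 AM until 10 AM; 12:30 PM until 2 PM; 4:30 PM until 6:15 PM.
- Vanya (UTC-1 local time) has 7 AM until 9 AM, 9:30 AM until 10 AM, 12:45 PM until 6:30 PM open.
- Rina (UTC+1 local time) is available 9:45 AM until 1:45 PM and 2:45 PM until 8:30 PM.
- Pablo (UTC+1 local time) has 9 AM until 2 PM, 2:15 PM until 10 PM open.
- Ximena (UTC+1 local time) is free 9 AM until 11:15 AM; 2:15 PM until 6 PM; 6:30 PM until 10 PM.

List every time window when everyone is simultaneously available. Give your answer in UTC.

Alice in UTC: 08:45-11:00, 13:30-15:00, 17:30-19:15 (add 1h to convert from UTC-1).
Vanya in UTC: 08:00-10:00, 10:30-11:00, 13:45-19:30 (add 1h to convert from UTC-1).
Rina in UTC: 08:45-12:45, 13:45-19:30 (subtract 1h to convert from UTC+1).
Pablo in UTC: 08:00-13:00, 13:15-21:00 (subtract 1h to convert from UTC+1).
Ximena in UTC: 08:00-10:15, 13:15-17:00, 17:30-21:00 (subtract 1h to convert from UTC+1).
Alice ∩ Vanya: 08:45-10:00, 10:30-11:00, 13:45-15:00, 17:30-19:15.
Alice ∩ Vanya ∩ Rina: 08:45-10:00, 10:30-11:00, 13:45-15:00, 17:30-19:15.
Alice ∩ Vanya ∩ Rina ∩ Pablo: 08:45-10:00, 10:30-11:00, 13:45-15:00, 17:30-19:15.
Alice ∩ Vanya ∩ Rina ∩ Pablo ∩ Ximena: 08:45-10:00, 13:45-15:00, 17:30-19:15.
Those are the intersection windows.

08:45-10:00, 13:45-15:00, 17:30-19:15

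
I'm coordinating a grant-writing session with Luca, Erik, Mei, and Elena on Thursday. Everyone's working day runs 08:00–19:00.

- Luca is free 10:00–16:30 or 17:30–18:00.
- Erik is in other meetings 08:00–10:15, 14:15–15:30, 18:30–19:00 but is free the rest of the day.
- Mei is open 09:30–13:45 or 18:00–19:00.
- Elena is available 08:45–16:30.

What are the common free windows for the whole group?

10:15-13:45

Luca free: 10:00-16:30, 17:30-18:00.
Erik free: 10:15-14:15, 15:30-18:30 (invert busy blocks within the working day).
Mei free: 09:30-13:45, 18:00-19:00.
Elena free: 08:45-16:30.
Luca ∩ Erik: 10:15-14:15, 15:30-16:30, 17:30-18:00.
Luca ∩ Erik ∩ Mei: 10:15-13:45.
Luca ∩ Erik ∩ Mei ∩ Elena: 10:15-13:45.
Those are the intersection windows.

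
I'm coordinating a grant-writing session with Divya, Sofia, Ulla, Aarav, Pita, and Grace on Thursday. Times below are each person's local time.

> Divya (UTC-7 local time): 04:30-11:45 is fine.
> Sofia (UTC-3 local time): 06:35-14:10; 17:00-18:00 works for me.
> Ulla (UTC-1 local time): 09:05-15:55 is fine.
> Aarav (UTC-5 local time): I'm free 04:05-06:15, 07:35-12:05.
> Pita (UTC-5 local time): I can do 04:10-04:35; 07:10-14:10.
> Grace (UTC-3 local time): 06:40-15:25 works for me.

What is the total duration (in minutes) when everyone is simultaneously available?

Divya in UTC: 11:30-18:45 (add 7h to convert from UTC-7).
Sofia in UTC: 09:35-17:10, 20:00-21:00 (add 3h to convert from UTC-3).
Ulla in UTC: 10:05-16:55 (add 1h to convert from UTC-1).
Aarav in UTC: 09:05-11:15, 12:35-17:05 (add 5h to convert from UTC-5).
Pita in UTC: 09:10-09:35, 12:10-19:10 (add 5h to convert from UTC-5).
Grace in UTC: 09:40-18:25 (add 3h to convert from UTC-3).
Divya ∩ Sofia: 11:30-17:10.
Divya ∩ Sofia ∩ Ulla: 11:30-16:55.
Divya ∩ Sofia ∩ Ulla ∩ Aarav: 12:35-16:55.
Divya ∩ Sofia ∩ Ulla ∩ Aarav ∩ Pita: 12:35-16:55.
Divya ∩ Sofia ∩ Ulla ∩ Aarav ∩ Pita ∩ Grace: 12:35-16:55.
Those are the intersection windows.
That's a single block of 260 minutes.

260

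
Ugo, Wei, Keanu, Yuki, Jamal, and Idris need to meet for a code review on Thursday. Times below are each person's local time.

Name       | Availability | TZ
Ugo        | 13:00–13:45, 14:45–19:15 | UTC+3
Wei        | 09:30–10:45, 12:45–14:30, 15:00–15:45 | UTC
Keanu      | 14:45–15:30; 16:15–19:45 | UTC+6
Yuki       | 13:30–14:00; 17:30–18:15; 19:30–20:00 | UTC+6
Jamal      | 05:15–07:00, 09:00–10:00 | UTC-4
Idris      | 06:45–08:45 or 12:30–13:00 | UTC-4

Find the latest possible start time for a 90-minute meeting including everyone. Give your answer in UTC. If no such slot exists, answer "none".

Ugo in UTC: 10:00-10:45, 11:45-16:15 (subtract 3h to convert from UTC+3).
Wei in UTC: 09:30-10:45, 12:45-14:30, 15:00-15:45.
Keanu in UTC: 08:45-09:30, 10:15-13:45 (subtract 6h to convert from UTC+6).
Yuki in UTC: 07:30-08:00, 11:30-12:15, 13:30-14:00 (subtract 6h to convert from UTC+6).
Jamal in UTC: 09:15-11:00, 13:00-14:00 (add 4h to convert from UTC-4).
Idris in UTC: 10:45-12:45, 16:30-17:00 (add 4h to convert from UTC-4).
Ugo ∩ Wei: 10:00-10:45, 12:45-14:30, 15:00-15:45.
Ugo ∩ Wei ∩ Keanu: 10:15-10:45, 12:45-13:45.
Ugo ∩ Wei ∩ Keanu ∩ Yuki: 13:30-13:45.
Ugo ∩ Wei ∩ Keanu ∩ Yuki ∩ Jamal: 13:30-13:45.
Ugo ∩ Wei ∩ Keanu ∩ Yuki ∩ Jamal ∩ Idris: ∅.
There is no time when everyone is free.
No common window is at least 90 minutes long.

none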